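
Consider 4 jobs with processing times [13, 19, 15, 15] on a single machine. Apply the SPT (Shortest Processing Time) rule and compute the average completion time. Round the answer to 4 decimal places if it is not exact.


Sort jobs by processing time (SPT order): [13, 15, 15, 19]
Compute completion times sequentially:
  Job 1: processing = 13, completes at 13
  Job 2: processing = 15, completes at 28
  Job 3: processing = 15, completes at 43
  Job 4: processing = 19, completes at 62
Sum of completion times = 146
Average completion time = 146/4 = 36.5

36.5


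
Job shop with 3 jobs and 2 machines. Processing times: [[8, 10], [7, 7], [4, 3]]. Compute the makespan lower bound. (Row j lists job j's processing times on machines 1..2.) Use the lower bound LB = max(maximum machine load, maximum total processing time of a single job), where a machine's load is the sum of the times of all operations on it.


Machine loads:
  Machine 1: 8 + 7 + 4 = 19
  Machine 2: 10 + 7 + 3 = 20
Max machine load = 20
Job totals:
  Job 1: 18
  Job 2: 14
  Job 3: 7
Max job total = 18
Lower bound = max(20, 18) = 20

20


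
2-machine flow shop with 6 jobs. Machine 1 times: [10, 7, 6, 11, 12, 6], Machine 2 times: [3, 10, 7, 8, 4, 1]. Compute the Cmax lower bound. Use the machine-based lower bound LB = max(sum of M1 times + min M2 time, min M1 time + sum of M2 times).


LB1 = sum(M1 times) + min(M2 times) = 52 + 1 = 53
LB2 = min(M1 times) + sum(M2 times) = 6 + 33 = 39
Lower bound = max(LB1, LB2) = max(53, 39) = 53

53


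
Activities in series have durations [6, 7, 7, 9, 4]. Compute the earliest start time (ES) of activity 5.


Activity 5 starts after activities 1 through 4 complete.
Predecessor durations: [6, 7, 7, 9]
ES = 6 + 7 + 7 + 9 = 29

29


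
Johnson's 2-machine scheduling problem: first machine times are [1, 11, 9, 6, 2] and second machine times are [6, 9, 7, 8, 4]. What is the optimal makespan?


Apply Johnson's rule:
  Group 1 (a <= b): [(1, 1, 6), (5, 2, 4), (4, 6, 8)]
  Group 2 (a > b): [(2, 11, 9), (3, 9, 7)]
Optimal job order: [1, 5, 4, 2, 3]
Schedule:
  Job 1: M1 done at 1, M2 done at 7
  Job 5: M1 done at 3, M2 done at 11
  Job 4: M1 done at 9, M2 done at 19
  Job 2: M1 done at 20, M2 done at 29
  Job 3: M1 done at 29, M2 done at 36
Makespan = 36

36


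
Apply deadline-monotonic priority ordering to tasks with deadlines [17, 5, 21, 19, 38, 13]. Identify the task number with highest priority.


Sort tasks by relative deadline (ascending):
  Task 2: deadline = 5
  Task 6: deadline = 13
  Task 1: deadline = 17
  Task 4: deadline = 19
  Task 3: deadline = 21
  Task 5: deadline = 38
Priority order (highest first): [2, 6, 1, 4, 3, 5]
Highest priority task = 2

2


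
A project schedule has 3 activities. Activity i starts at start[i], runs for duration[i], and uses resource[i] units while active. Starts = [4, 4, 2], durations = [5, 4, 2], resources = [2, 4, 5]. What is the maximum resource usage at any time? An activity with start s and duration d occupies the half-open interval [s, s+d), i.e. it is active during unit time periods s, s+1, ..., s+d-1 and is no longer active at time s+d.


Each activity i is active on [start_i, start_i + duration_i).
Compute total resource usage per time slot:
  t=0: active resources = [], total = 0
  t=1: active resources = [], total = 0
  t=2: active resources = [5], total = 5
  t=3: active resources = [5], total = 5
  t=4: active resources = [2, 4], total = 6
  t=5: active resources = [2, 4], total = 6
  t=6: active resources = [2, 4], total = 6
  t=7: active resources = [2, 4], total = 6
  t=8: active resources = [2], total = 2
Peak resource demand = 6

6


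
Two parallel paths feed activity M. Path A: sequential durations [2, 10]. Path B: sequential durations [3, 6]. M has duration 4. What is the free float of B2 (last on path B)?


ES(B2) = sum of predecessors on chain B = 3
EF(B2) = ES + duration = 3 + 6 = 9
Successor of B2 is M. ES(M) = max(sum(A), sum(B)) = max(12, 9) = 12
Free float = ES(successor) - EF(current) = 12 - 9 = 3

3


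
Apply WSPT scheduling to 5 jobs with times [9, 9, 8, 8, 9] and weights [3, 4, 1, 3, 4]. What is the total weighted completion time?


Compute p/w ratios and sort ascending (WSPT): [(9, 4), (9, 4), (8, 3), (9, 3), (8, 1)]
Compute weighted completion times:
  Job (p=9,w=4): C=9, w*C=4*9=36
  Job (p=9,w=4): C=18, w*C=4*18=72
  Job (p=8,w=3): C=26, w*C=3*26=78
  Job (p=9,w=3): C=35, w*C=3*35=105
  Job (p=8,w=1): C=43, w*C=1*43=43
Total weighted completion time = 334

334


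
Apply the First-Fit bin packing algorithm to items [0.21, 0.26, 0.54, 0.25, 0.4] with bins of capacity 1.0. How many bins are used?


Place items sequentially using First-Fit:
  Item 0.21 -> new Bin 1
  Item 0.26 -> Bin 1 (now 0.47)
  Item 0.54 -> new Bin 2
  Item 0.25 -> Bin 1 (now 0.72)
  Item 0.4 -> Bin 2 (now 0.94)
Total bins used = 2

2


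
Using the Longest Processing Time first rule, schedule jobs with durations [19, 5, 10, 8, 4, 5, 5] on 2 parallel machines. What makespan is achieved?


Sort jobs in decreasing order (LPT): [19, 10, 8, 5, 5, 5, 4]
Assign each job to the least loaded machine:
  Machine 1: jobs [19, 5, 4], load = 28
  Machine 2: jobs [10, 8, 5, 5], load = 28
Makespan = max load = 28

28


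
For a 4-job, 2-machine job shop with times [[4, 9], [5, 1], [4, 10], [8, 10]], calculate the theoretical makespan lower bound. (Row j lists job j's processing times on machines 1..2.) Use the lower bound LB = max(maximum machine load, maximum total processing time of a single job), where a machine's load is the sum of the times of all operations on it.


Machine loads:
  Machine 1: 4 + 5 + 4 + 8 = 21
  Machine 2: 9 + 1 + 10 + 10 = 30
Max machine load = 30
Job totals:
  Job 1: 13
  Job 2: 6
  Job 3: 14
  Job 4: 18
Max job total = 18
Lower bound = max(30, 18) = 30

30


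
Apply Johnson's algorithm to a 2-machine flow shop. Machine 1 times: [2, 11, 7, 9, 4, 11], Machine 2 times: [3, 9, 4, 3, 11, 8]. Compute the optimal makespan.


Apply Johnson's rule:
  Group 1 (a <= b): [(1, 2, 3), (5, 4, 11)]
  Group 2 (a > b): [(2, 11, 9), (6, 11, 8), (3, 7, 4), (4, 9, 3)]
Optimal job order: [1, 5, 2, 6, 3, 4]
Schedule:
  Job 1: M1 done at 2, M2 done at 5
  Job 5: M1 done at 6, M2 done at 17
  Job 2: M1 done at 17, M2 done at 26
  Job 6: M1 done at 28, M2 done at 36
  Job 3: M1 done at 35, M2 done at 40
  Job 4: M1 done at 44, M2 done at 47
Makespan = 47

47


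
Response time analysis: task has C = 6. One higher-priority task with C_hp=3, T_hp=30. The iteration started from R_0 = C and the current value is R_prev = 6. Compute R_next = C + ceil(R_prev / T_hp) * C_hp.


R_next = C + ceil(R_prev / T_hp) * C_hp
ceil(6 / 30) = ceil(0.2) = 1
Interference = 1 * 3 = 3
R_next = 6 + 3 = 9

9


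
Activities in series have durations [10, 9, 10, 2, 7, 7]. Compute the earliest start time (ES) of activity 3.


Activity 3 starts after activities 1 through 2 complete.
Predecessor durations: [10, 9]
ES = 10 + 9 = 19

19


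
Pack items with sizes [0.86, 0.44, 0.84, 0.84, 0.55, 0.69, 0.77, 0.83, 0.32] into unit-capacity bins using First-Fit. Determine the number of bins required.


Place items sequentially using First-Fit:
  Item 0.86 -> new Bin 1
  Item 0.44 -> new Bin 2
  Item 0.84 -> new Bin 3
  Item 0.84 -> new Bin 4
  Item 0.55 -> Bin 2 (now 0.99)
  Item 0.69 -> new Bin 5
  Item 0.77 -> new Bin 6
  Item 0.83 -> new Bin 7
  Item 0.32 -> new Bin 8
Total bins used = 8

8


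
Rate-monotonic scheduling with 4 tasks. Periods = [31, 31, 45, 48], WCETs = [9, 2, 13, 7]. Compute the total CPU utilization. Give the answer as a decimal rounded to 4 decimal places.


Compute individual utilizations (exact fractions):
  Task 1: C/T = 9/31 (approx. 0.2903)
  Task 2: C/T = 2/31 (approx. 0.0645)
  Task 3: C/T = 13/45 (approx. 0.2889)
  Task 4: C/T = 7/48 (approx. 0.1458)
Total utilization U = 9/31 + 2/31 + 13/45 + 7/48 = 17623/22320
Rounded to 4 decimal places: U = 0.7896
RM (Liu & Layland) bound for 4 tasks = 0.756828; compare with U = 17623/22320 (approx. 0.789561)
bound < U <= 1, so the RM sufficient condition is not met (inconclusive; an exact test such as response-time analysis is needed).

0.7896


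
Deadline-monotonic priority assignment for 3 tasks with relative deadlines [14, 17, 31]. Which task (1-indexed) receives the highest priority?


Sort tasks by relative deadline (ascending):
  Task 1: deadline = 14
  Task 2: deadline = 17
  Task 3: deadline = 31
Priority order (highest first): [1, 2, 3]
Highest priority task = 1

1


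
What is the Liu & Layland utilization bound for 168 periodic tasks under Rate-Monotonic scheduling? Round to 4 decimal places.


Compute 2^(1/168) = 1.0041343992
Subtract 1: 1.0041343992 - 1 = 0.0041343992
Multiply by n: 168 * 0.0041343992 = 0.6945790656
Round to 4 dp: 0.6946

0.6946


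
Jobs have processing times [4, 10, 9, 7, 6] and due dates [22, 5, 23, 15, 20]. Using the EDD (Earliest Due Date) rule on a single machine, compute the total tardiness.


Sort by due date (EDD order): [(10, 5), (7, 15), (6, 20), (4, 22), (9, 23)]
Compute completion times and tardiness:
  Job 1: p=10, d=5, C=10, tardiness=max(0,10-5)=5
  Job 2: p=7, d=15, C=17, tardiness=max(0,17-15)=2
  Job 3: p=6, d=20, C=23, tardiness=max(0,23-20)=3
  Job 4: p=4, d=22, C=27, tardiness=max(0,27-22)=5
  Job 5: p=9, d=23, C=36, tardiness=max(0,36-23)=13
Total tardiness = 28

28


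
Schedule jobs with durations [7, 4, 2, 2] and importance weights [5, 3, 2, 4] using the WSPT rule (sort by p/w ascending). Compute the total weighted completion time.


Compute p/w ratios and sort ascending (WSPT): [(2, 4), (2, 2), (4, 3), (7, 5)]
Compute weighted completion times:
  Job (p=2,w=4): C=2, w*C=4*2=8
  Job (p=2,w=2): C=4, w*C=2*4=8
  Job (p=4,w=3): C=8, w*C=3*8=24
  Job (p=7,w=5): C=15, w*C=5*15=75
Total weighted completion time = 115

115


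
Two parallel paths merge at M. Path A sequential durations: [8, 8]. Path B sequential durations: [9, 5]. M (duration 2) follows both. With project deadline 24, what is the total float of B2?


Forward pass: ES(B2) = sum of predecessors on chain B = 9
EF = ES + duration = 9 + 5 = 14
Backward pass: LF(M) = deadline = 24; LS(M) = 24 - 2 = 22
LF(B2) = LS(M) - sum(successors on chain B) = 22 - 0 = 22
LS = LF - duration = 22 - 5 = 17
Total float = LS - ES = 17 - 9 = 8

8


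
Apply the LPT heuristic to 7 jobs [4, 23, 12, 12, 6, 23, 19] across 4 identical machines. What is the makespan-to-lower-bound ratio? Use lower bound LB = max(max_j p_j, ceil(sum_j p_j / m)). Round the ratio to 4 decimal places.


LPT order: [23, 23, 19, 12, 12, 6, 4]
Machine loads after assignment: [27, 23, 25, 24]
LPT makespan = 27
Lower bound = max(max_job, ceil(total/4)) = max(23, 25) = 25
Ratio = 27 / 25 = 1.08

1.08


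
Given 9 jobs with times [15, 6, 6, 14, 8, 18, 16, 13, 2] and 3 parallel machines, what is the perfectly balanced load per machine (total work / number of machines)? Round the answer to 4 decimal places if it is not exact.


Total processing time = 15 + 6 + 6 + 14 + 8 + 18 + 16 + 13 + 2 = 98
Number of machines = 3
Ideal balanced load = 98 / 3 = 32.6667

32.6667


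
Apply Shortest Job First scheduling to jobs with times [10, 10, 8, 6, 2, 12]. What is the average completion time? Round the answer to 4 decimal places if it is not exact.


SJF order (ascending): [2, 6, 8, 10, 10, 12]
Completion times:
  Job 1: burst=2, C=2
  Job 2: burst=6, C=8
  Job 3: burst=8, C=16
  Job 4: burst=10, C=26
  Job 5: burst=10, C=36
  Job 6: burst=12, C=48
Average completion = 136/6 = 22.6667

22.6667


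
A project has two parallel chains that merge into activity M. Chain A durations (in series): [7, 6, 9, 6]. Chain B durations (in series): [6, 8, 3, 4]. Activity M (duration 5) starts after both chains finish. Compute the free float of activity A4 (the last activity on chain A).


ES(A4) = sum of predecessors on chain A = 22
EF(A4) = ES + duration = 22 + 6 = 28
Successor of A4 is M. ES(M) = max(sum(A), sum(B)) = max(28, 21) = 28
Free float = ES(successor) - EF(current) = 28 - 28 = 0

0


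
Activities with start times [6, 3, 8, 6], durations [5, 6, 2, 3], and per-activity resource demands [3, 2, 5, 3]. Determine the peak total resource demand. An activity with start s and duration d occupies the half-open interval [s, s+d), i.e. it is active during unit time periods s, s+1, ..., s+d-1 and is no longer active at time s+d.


Each activity i is active on [start_i, start_i + duration_i).
Compute total resource usage per time slot:
  t=0: active resources = [], total = 0
  t=1: active resources = [], total = 0
  t=2: active resources = [], total = 0
  t=3: active resources = [2], total = 2
  t=4: active resources = [2], total = 2
  t=5: active resources = [2], total = 2
  t=6: active resources = [3, 2, 3], total = 8
  t=7: active resources = [3, 2, 3], total = 8
  t=8: active resources = [3, 2, 5, 3], total = 13
  t=9: active resources = [3, 5], total = 8
  t=10: active resources = [3], total = 3
Peak resource demand = 13

13


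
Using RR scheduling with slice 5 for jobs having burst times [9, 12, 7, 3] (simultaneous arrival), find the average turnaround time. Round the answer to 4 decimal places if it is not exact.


Time quantum = 5
Execution trace:
  J1 runs 5 units, time = 5
  J2 runs 5 units, time = 10
  J3 runs 5 units, time = 15
  J4 runs 3 units, time = 18
  J1 runs 4 units, time = 22
  J2 runs 5 units, time = 27
  J3 runs 2 units, time = 29
  J2 runs 2 units, time = 31
Finish times: [22, 31, 29, 18]
Average turnaround = 100/4 = 25.0

25.0


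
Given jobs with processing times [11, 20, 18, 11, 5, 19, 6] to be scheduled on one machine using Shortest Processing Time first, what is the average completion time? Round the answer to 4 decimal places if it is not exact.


Sort jobs by processing time (SPT order): [5, 6, 11, 11, 18, 19, 20]
Compute completion times sequentially:
  Job 1: processing = 5, completes at 5
  Job 2: processing = 6, completes at 11
  Job 3: processing = 11, completes at 22
  Job 4: processing = 11, completes at 33
  Job 5: processing = 18, completes at 51
  Job 6: processing = 19, completes at 70
  Job 7: processing = 20, completes at 90
Sum of completion times = 282
Average completion time = 282/7 = 40.2857

40.2857


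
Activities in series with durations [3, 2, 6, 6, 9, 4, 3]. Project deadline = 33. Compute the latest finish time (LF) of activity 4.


LF(activity 4) = deadline - sum of successor durations
Successors: activities 5 through 7 with durations [9, 4, 3]
Sum of successor durations = 16
LF = 33 - 16 = 17

17


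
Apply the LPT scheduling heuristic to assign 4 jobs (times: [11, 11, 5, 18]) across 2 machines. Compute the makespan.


Sort jobs in decreasing order (LPT): [18, 11, 11, 5]
Assign each job to the least loaded machine:
  Machine 1: jobs [18, 5], load = 23
  Machine 2: jobs [11, 11], load = 22
Makespan = max load = 23

23


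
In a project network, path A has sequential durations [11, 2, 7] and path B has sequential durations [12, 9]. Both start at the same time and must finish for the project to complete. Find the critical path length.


Path A total = 11 + 2 + 7 = 20
Path B total = 12 + 9 = 21
Critical path = longest path = max(20, 21) = 21

21


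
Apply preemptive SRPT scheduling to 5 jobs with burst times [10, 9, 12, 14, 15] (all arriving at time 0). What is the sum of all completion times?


Since all jobs arrive at t=0, SRPT equals SPT ordering.
SPT order: [9, 10, 12, 14, 15]
Completion times:
  Job 1: p=9, C=9
  Job 2: p=10, C=19
  Job 3: p=12, C=31
  Job 4: p=14, C=45
  Job 5: p=15, C=60
Total completion time = 9 + 19 + 31 + 45 + 60 = 164

164


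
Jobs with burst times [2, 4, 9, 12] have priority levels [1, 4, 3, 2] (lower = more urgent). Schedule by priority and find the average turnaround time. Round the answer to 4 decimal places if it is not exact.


Sort by priority (ascending = highest first):
Order: [(1, 2), (2, 12), (3, 9), (4, 4)]
Completion times:
  Priority 1, burst=2, C=2
  Priority 2, burst=12, C=14
  Priority 3, burst=9, C=23
  Priority 4, burst=4, C=27
Average turnaround = 66/4 = 16.5

16.5


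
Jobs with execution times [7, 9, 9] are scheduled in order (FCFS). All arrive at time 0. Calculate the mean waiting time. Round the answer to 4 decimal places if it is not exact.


FCFS order (as given): [7, 9, 9]
Waiting times:
  Job 1: wait = 0
  Job 2: wait = 7
  Job 3: wait = 16
Sum of waiting times = 23
Average waiting time = 23/3 = 7.6667

7.6667


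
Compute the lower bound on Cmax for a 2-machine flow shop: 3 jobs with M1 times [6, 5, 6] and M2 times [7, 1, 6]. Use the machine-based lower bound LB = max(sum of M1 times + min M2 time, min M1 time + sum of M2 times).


LB1 = sum(M1 times) + min(M2 times) = 17 + 1 = 18
LB2 = min(M1 times) + sum(M2 times) = 5 + 14 = 19
Lower bound = max(LB1, LB2) = max(18, 19) = 19

19


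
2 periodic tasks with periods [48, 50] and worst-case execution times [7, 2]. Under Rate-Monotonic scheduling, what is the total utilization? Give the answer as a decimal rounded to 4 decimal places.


Compute individual utilizations (exact fractions):
  Task 1: C/T = 7/48 (approx. 0.1458)
  Task 2: C/T = 2/50 = 1/25 (approx. 0.04)
Total utilization U = 7/48 + 1/25 = 223/1200
Rounded to 4 decimal places: U = 0.1858
RM (Liu & Layland) bound for 2 tasks = 0.828427; compare with U = 223/1200 (approx. 0.185833)
U <= bound, so schedulable by RM sufficient condition.

0.1858


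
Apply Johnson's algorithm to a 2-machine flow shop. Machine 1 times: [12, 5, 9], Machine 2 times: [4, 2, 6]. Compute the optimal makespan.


Apply Johnson's rule:
  Group 1 (a <= b): []
  Group 2 (a > b): [(3, 9, 6), (1, 12, 4), (2, 5, 2)]
Optimal job order: [3, 1, 2]
Schedule:
  Job 3: M1 done at 9, M2 done at 15
  Job 1: M1 done at 21, M2 done at 25
  Job 2: M1 done at 26, M2 done at 28
Makespan = 28

28


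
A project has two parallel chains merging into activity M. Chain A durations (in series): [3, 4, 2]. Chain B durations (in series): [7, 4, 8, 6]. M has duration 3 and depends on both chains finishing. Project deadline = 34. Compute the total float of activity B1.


Forward pass: ES(B1) = sum of predecessors on chain B = 0
EF = ES + duration = 0 + 7 = 7
Backward pass: LF(M) = deadline = 34; LS(M) = 34 - 3 = 31
LF(B1) = LS(M) - sum(successors on chain B) = 31 - 18 = 13
LS = LF - duration = 13 - 7 = 6
Total float = LS - ES = 6 - 0 = 6

6


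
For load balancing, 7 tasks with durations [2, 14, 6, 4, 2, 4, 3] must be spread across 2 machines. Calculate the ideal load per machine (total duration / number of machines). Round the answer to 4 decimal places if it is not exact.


Total processing time = 2 + 14 + 6 + 4 + 2 + 4 + 3 = 35
Number of machines = 2
Ideal balanced load = 35 / 2 = 17.5

17.5


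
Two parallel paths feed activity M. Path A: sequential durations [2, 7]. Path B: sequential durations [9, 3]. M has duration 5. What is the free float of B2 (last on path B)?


ES(B2) = sum of predecessors on chain B = 9
EF(B2) = ES + duration = 9 + 3 = 12
Successor of B2 is M. ES(M) = max(sum(A), sum(B)) = max(9, 12) = 12
Free float = ES(successor) - EF(current) = 12 - 12 = 0

0


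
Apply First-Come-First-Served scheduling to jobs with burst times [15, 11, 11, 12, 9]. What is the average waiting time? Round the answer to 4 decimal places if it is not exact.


FCFS order (as given): [15, 11, 11, 12, 9]
Waiting times:
  Job 1: wait = 0
  Job 2: wait = 15
  Job 3: wait = 26
  Job 4: wait = 37
  Job 5: wait = 49
Sum of waiting times = 127
Average waiting time = 127/5 = 25.4

25.4


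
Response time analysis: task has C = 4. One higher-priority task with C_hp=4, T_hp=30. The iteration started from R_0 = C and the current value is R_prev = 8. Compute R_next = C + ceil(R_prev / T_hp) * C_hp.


R_next = C + ceil(R_prev / T_hp) * C_hp
ceil(8 / 30) = ceil(0.2667) = 1
Interference = 1 * 4 = 4
R_next = 4 + 4 = 8
R_next = R_prev, so the iteration has converged (response time = 8).

8


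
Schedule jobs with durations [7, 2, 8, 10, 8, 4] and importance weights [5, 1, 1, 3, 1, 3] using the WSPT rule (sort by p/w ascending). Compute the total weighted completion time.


Compute p/w ratios and sort ascending (WSPT): [(4, 3), (7, 5), (2, 1), (10, 3), (8, 1), (8, 1)]
Compute weighted completion times:
  Job (p=4,w=3): C=4, w*C=3*4=12
  Job (p=7,w=5): C=11, w*C=5*11=55
  Job (p=2,w=1): C=13, w*C=1*13=13
  Job (p=10,w=3): C=23, w*C=3*23=69
  Job (p=8,w=1): C=31, w*C=1*31=31
  Job (p=8,w=1): C=39, w*C=1*39=39
Total weighted completion time = 219

219


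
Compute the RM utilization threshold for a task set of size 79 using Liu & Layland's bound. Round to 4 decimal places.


Compute 2^(1/79) = 1.0088126194
Subtract 1: 1.0088126194 - 1 = 0.0088126194
Multiply by n: 79 * 0.0088126194 = 0.6961969326
Round to 4 dp: 0.6962

0.6962


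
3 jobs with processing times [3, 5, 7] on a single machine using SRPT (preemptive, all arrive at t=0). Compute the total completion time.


Since all jobs arrive at t=0, SRPT equals SPT ordering.
SPT order: [3, 5, 7]
Completion times:
  Job 1: p=3, C=3
  Job 2: p=5, C=8
  Job 3: p=7, C=15
Total completion time = 3 + 8 + 15 = 26

26


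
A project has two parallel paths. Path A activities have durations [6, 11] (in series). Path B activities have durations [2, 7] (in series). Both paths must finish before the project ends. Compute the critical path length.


Path A total = 6 + 11 = 17
Path B total = 2 + 7 = 9
Critical path = longest path = max(17, 9) = 17

17


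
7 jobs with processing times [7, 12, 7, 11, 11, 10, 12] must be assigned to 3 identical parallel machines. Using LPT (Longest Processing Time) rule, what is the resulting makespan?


Sort jobs in decreasing order (LPT): [12, 12, 11, 11, 10, 7, 7]
Assign each job to the least loaded machine:
  Machine 1: jobs [12, 10], load = 22
  Machine 2: jobs [12, 7, 7], load = 26
  Machine 3: jobs [11, 11], load = 22
Makespan = max load = 26

26


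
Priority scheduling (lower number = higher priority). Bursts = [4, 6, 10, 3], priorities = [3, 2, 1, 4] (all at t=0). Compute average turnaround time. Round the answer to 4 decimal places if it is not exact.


Sort by priority (ascending = highest first):
Order: [(1, 10), (2, 6), (3, 4), (4, 3)]
Completion times:
  Priority 1, burst=10, C=10
  Priority 2, burst=6, C=16
  Priority 3, burst=4, C=20
  Priority 4, burst=3, C=23
Average turnaround = 69/4 = 17.25

17.25


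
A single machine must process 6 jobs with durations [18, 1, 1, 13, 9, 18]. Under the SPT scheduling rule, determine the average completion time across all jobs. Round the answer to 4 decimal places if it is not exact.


Sort jobs by processing time (SPT order): [1, 1, 9, 13, 18, 18]
Compute completion times sequentially:
  Job 1: processing = 1, completes at 1
  Job 2: processing = 1, completes at 2
  Job 3: processing = 9, completes at 11
  Job 4: processing = 13, completes at 24
  Job 5: processing = 18, completes at 42
  Job 6: processing = 18, completes at 60
Sum of completion times = 140
Average completion time = 140/6 = 23.3333

23.3333


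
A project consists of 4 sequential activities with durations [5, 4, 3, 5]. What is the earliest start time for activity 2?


Activity 2 starts after activities 1 through 1 complete.
Predecessor durations: [5]
ES = 5 = 5

5


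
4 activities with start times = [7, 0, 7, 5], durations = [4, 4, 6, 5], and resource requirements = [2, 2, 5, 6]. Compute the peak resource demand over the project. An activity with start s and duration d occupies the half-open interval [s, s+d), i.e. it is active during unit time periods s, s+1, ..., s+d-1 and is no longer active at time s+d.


Each activity i is active on [start_i, start_i + duration_i).
Compute total resource usage per time slot:
  t=0: active resources = [2], total = 2
  t=1: active resources = [2], total = 2
  t=2: active resources = [2], total = 2
  t=3: active resources = [2], total = 2
  t=4: active resources = [], total = 0
  t=5: active resources = [6], total = 6
  t=6: active resources = [6], total = 6
  t=7: active resources = [2, 5, 6], total = 13
  t=8: active resources = [2, 5, 6], total = 13
  t=9: active resources = [2, 5, 6], total = 13
  t=10: active resources = [2, 5], total = 7
  t=11: active resources = [5], total = 5
  t=12: active resources = [5], total = 5
Peak resource demand = 13

13


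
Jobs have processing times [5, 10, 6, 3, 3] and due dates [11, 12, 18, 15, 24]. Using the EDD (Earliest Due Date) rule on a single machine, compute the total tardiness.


Sort by due date (EDD order): [(5, 11), (10, 12), (3, 15), (6, 18), (3, 24)]
Compute completion times and tardiness:
  Job 1: p=5, d=11, C=5, tardiness=max(0,5-11)=0
  Job 2: p=10, d=12, C=15, tardiness=max(0,15-12)=3
  Job 3: p=3, d=15, C=18, tardiness=max(0,18-15)=3
  Job 4: p=6, d=18, C=24, tardiness=max(0,24-18)=6
  Job 5: p=3, d=24, C=27, tardiness=max(0,27-24)=3
Total tardiness = 15

15


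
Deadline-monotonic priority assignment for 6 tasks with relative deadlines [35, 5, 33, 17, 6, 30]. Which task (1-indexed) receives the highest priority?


Sort tasks by relative deadline (ascending):
  Task 2: deadline = 5
  Task 5: deadline = 6
  Task 4: deadline = 17
  Task 6: deadline = 30
  Task 3: deadline = 33
  Task 1: deadline = 35
Priority order (highest first): [2, 5, 4, 6, 3, 1]
Highest priority task = 2

2


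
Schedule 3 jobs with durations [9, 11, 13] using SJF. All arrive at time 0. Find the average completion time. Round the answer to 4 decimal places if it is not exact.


SJF order (ascending): [9, 11, 13]
Completion times:
  Job 1: burst=9, C=9
  Job 2: burst=11, C=20
  Job 3: burst=13, C=33
Average completion = 62/3 = 20.6667

20.6667


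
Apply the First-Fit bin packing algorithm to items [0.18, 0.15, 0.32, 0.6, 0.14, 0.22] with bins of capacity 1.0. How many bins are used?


Place items sequentially using First-Fit:
  Item 0.18 -> new Bin 1
  Item 0.15 -> Bin 1 (now 0.33)
  Item 0.32 -> Bin 1 (now 0.65)
  Item 0.6 -> new Bin 2
  Item 0.14 -> Bin 1 (now 0.79)
  Item 0.22 -> Bin 2 (now 0.82)
Total bins used = 2

2


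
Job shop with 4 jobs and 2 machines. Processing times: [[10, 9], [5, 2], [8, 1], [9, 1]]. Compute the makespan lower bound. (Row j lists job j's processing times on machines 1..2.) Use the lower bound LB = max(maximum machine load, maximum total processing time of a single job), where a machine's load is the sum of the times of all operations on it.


Machine loads:
  Machine 1: 10 + 5 + 8 + 9 = 32
  Machine 2: 9 + 2 + 1 + 1 = 13
Max machine load = 32
Job totals:
  Job 1: 19
  Job 2: 7
  Job 3: 9
  Job 4: 10
Max job total = 19
Lower bound = max(32, 19) = 32

32


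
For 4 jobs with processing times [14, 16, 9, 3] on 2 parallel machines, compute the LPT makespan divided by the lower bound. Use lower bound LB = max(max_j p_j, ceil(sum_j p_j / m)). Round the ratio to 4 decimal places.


LPT order: [16, 14, 9, 3]
Machine loads after assignment: [19, 23]
LPT makespan = 23
Lower bound = max(max_job, ceil(total/2)) = max(16, 21) = 21
Ratio = 23 / 21 = 1.0952

1.0952


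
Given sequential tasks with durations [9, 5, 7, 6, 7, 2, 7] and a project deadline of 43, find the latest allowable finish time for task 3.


LF(activity 3) = deadline - sum of successor durations
Successors: activities 4 through 7 with durations [6, 7, 2, 7]
Sum of successor durations = 22
LF = 43 - 22 = 21

21


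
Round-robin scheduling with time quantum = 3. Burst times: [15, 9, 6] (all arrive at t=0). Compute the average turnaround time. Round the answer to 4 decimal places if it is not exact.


Time quantum = 3
Execution trace:
  J1 runs 3 units, time = 3
  J2 runs 3 units, time = 6
  J3 runs 3 units, time = 9
  J1 runs 3 units, time = 12
  J2 runs 3 units, time = 15
  J3 runs 3 units, time = 18
  J1 runs 3 units, time = 21
  J2 runs 3 units, time = 24
  J1 runs 3 units, time = 27
  J1 runs 3 units, time = 30
Finish times: [30, 24, 18]
Average turnaround = 72/3 = 24.0

24.0


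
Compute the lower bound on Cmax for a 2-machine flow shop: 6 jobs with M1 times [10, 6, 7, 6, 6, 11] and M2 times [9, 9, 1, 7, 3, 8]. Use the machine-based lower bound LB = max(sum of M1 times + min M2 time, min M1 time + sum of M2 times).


LB1 = sum(M1 times) + min(M2 times) = 46 + 1 = 47
LB2 = min(M1 times) + sum(M2 times) = 6 + 37 = 43
Lower bound = max(LB1, LB2) = max(47, 43) = 47

47


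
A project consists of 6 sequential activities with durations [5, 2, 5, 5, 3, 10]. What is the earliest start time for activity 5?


Activity 5 starts after activities 1 through 4 complete.
Predecessor durations: [5, 2, 5, 5]
ES = 5 + 2 + 5 + 5 = 17

17


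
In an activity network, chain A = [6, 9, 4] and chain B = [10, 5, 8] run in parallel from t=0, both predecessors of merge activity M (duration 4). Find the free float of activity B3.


ES(B3) = sum of predecessors on chain B = 15
EF(B3) = ES + duration = 15 + 8 = 23
Successor of B3 is M. ES(M) = max(sum(A), sum(B)) = max(19, 23) = 23
Free float = ES(successor) - EF(current) = 23 - 23 = 0

0


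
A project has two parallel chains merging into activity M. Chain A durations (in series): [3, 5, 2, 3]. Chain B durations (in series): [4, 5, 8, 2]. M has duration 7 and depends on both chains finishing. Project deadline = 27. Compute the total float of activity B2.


Forward pass: ES(B2) = sum of predecessors on chain B = 4
EF = ES + duration = 4 + 5 = 9
Backward pass: LF(M) = deadline = 27; LS(M) = 27 - 7 = 20
LF(B2) = LS(M) - sum(successors on chain B) = 20 - 10 = 10
LS = LF - duration = 10 - 5 = 5
Total float = LS - ES = 5 - 4 = 1

1


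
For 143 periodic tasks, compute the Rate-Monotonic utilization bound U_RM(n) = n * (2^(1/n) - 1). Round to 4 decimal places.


Compute 2^(1/143) = 1.0048589497
Subtract 1: 1.0048589497 - 1 = 0.0048589497
Multiply by n: 143 * 0.0048589497 = 0.6948298071
Round to 4 dp: 0.6948

0.6948


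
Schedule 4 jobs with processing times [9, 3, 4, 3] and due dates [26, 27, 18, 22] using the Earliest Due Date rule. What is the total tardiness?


Sort by due date (EDD order): [(4, 18), (3, 22), (9, 26), (3, 27)]
Compute completion times and tardiness:
  Job 1: p=4, d=18, C=4, tardiness=max(0,4-18)=0
  Job 2: p=3, d=22, C=7, tardiness=max(0,7-22)=0
  Job 3: p=9, d=26, C=16, tardiness=max(0,16-26)=0
  Job 4: p=3, d=27, C=19, tardiness=max(0,19-27)=0
Total tardiness = 0

0


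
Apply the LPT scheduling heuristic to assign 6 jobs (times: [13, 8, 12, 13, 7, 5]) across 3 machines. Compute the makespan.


Sort jobs in decreasing order (LPT): [13, 13, 12, 8, 7, 5]
Assign each job to the least loaded machine:
  Machine 1: jobs [13, 7], load = 20
  Machine 2: jobs [13, 5], load = 18
  Machine 3: jobs [12, 8], load = 20
Makespan = max load = 20

20


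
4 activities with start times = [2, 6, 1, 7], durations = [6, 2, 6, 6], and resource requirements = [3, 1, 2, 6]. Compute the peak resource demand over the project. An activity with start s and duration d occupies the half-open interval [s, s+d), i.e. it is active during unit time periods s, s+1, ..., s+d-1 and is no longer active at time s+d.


Each activity i is active on [start_i, start_i + duration_i).
Compute total resource usage per time slot:
  t=0: active resources = [], total = 0
  t=1: active resources = [2], total = 2
  t=2: active resources = [3, 2], total = 5
  t=3: active resources = [3, 2], total = 5
  t=4: active resources = [3, 2], total = 5
  t=5: active resources = [3, 2], total = 5
  t=6: active resources = [3, 1, 2], total = 6
  t=7: active resources = [3, 1, 6], total = 10
  t=8: active resources = [6], total = 6
  t=9: active resources = [6], total = 6
  t=10: active resources = [6], total = 6
  t=11: active resources = [6], total = 6
  t=12: active resources = [6], total = 6
Peak resource demand = 10

10


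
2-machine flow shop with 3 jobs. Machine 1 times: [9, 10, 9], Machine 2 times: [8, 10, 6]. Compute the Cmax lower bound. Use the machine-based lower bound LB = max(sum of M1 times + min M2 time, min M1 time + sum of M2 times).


LB1 = sum(M1 times) + min(M2 times) = 28 + 6 = 34
LB2 = min(M1 times) + sum(M2 times) = 9 + 24 = 33
Lower bound = max(LB1, LB2) = max(34, 33) = 34

34


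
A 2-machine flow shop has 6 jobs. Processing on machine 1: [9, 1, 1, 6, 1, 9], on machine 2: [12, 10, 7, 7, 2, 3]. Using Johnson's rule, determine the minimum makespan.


Apply Johnson's rule:
  Group 1 (a <= b): [(2, 1, 10), (3, 1, 7), (5, 1, 2), (4, 6, 7), (1, 9, 12)]
  Group 2 (a > b): [(6, 9, 3)]
Optimal job order: [2, 3, 5, 4, 1, 6]
Schedule:
  Job 2: M1 done at 1, M2 done at 11
  Job 3: M1 done at 2, M2 done at 18
  Job 5: M1 done at 3, M2 done at 20
  Job 4: M1 done at 9, M2 done at 27
  Job 1: M1 done at 18, M2 done at 39
  Job 6: M1 done at 27, M2 done at 42
Makespan = 42

42


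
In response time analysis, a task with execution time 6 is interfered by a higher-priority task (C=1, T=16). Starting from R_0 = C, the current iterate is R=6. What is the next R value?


R_next = C + ceil(R_prev / T_hp) * C_hp
ceil(6 / 16) = ceil(0.375) = 1
Interference = 1 * 1 = 1
R_next = 6 + 1 = 7

7


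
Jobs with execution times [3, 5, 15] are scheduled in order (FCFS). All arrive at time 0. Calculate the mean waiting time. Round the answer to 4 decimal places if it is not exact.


FCFS order (as given): [3, 5, 15]
Waiting times:
  Job 1: wait = 0
  Job 2: wait = 3
  Job 3: wait = 8
Sum of waiting times = 11
Average waiting time = 11/3 = 3.6667

3.6667


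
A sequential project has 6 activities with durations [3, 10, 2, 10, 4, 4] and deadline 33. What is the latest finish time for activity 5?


LF(activity 5) = deadline - sum of successor durations
Successors: activities 6 through 6 with durations [4]
Sum of successor durations = 4
LF = 33 - 4 = 29

29


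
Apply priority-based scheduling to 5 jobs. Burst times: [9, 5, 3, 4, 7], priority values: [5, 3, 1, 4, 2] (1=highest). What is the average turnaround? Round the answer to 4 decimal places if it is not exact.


Sort by priority (ascending = highest first):
Order: [(1, 3), (2, 7), (3, 5), (4, 4), (5, 9)]
Completion times:
  Priority 1, burst=3, C=3
  Priority 2, burst=7, C=10
  Priority 3, burst=5, C=15
  Priority 4, burst=4, C=19
  Priority 5, burst=9, C=28
Average turnaround = 75/5 = 15.0

15.0


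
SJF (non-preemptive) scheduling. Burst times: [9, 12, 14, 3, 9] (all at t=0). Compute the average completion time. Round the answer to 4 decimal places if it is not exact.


SJF order (ascending): [3, 9, 9, 12, 14]
Completion times:
  Job 1: burst=3, C=3
  Job 2: burst=9, C=12
  Job 3: burst=9, C=21
  Job 4: burst=12, C=33
  Job 5: burst=14, C=47
Average completion = 116/5 = 23.2

23.2


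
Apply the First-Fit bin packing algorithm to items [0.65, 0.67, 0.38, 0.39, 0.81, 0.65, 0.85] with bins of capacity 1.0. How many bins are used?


Place items sequentially using First-Fit:
  Item 0.65 -> new Bin 1
  Item 0.67 -> new Bin 2
  Item 0.38 -> new Bin 3
  Item 0.39 -> Bin 3 (now 0.77)
  Item 0.81 -> new Bin 4
  Item 0.65 -> new Bin 5
  Item 0.85 -> new Bin 6
Total bins used = 6

6


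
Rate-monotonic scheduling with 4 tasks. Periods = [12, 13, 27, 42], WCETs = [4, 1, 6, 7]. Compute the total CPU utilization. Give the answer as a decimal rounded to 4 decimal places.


Compute individual utilizations (exact fractions):
  Task 1: C/T = 4/12 = 1/3 (approx. 0.3333)
  Task 2: C/T = 1/13 (approx. 0.0769)
  Task 3: C/T = 6/27 = 2/9 (approx. 0.2222)
  Task 4: C/T = 7/42 = 1/6 (approx. 0.1667)
Total utilization U = 1/3 + 1/13 + 2/9 + 1/6 = 187/234
Rounded to 4 decimal places: U = 0.7991
RM (Liu & Layland) bound for 4 tasks = 0.756828; compare with U = 187/234 (approx. 0.799145)
bound < U <= 1, so the RM sufficient condition is not met (inconclusive; an exact test such as response-time analysis is needed).

0.7991


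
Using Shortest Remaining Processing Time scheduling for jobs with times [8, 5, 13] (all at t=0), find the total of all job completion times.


Since all jobs arrive at t=0, SRPT equals SPT ordering.
SPT order: [5, 8, 13]
Completion times:
  Job 1: p=5, C=5
  Job 2: p=8, C=13
  Job 3: p=13, C=26
Total completion time = 5 + 13 + 26 = 44

44


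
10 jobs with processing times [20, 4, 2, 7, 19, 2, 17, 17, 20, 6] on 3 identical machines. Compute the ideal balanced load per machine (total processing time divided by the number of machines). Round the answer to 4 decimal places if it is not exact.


Total processing time = 20 + 4 + 2 + 7 + 19 + 2 + 17 + 17 + 20 + 6 = 114
Number of machines = 3
Ideal balanced load = 114 / 3 = 38.0

38.0


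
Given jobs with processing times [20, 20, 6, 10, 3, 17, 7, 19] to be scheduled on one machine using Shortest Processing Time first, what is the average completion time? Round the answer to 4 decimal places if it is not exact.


Sort jobs by processing time (SPT order): [3, 6, 7, 10, 17, 19, 20, 20]
Compute completion times sequentially:
  Job 1: processing = 3, completes at 3
  Job 2: processing = 6, completes at 9
  Job 3: processing = 7, completes at 16
  Job 4: processing = 10, completes at 26
  Job 5: processing = 17, completes at 43
  Job 6: processing = 19, completes at 62
  Job 7: processing = 20, completes at 82
  Job 8: processing = 20, completes at 102
Sum of completion times = 343
Average completion time = 343/8 = 42.875

42.875


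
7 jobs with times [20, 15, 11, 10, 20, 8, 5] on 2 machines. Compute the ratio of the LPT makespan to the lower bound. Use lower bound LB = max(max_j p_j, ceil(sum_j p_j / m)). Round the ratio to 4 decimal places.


LPT order: [20, 20, 15, 11, 10, 8, 5]
Machine loads after assignment: [43, 46]
LPT makespan = 46
Lower bound = max(max_job, ceil(total/2)) = max(20, 45) = 45
Ratio = 46 / 45 = 1.0222

1.0222


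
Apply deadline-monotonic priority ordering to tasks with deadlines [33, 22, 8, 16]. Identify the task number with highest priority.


Sort tasks by relative deadline (ascending):
  Task 3: deadline = 8
  Task 4: deadline = 16
  Task 2: deadline = 22
  Task 1: deadline = 33
Priority order (highest first): [3, 4, 2, 1]
Highest priority task = 3

3


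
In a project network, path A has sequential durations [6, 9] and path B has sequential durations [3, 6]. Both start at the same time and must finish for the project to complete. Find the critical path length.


Path A total = 6 + 9 = 15
Path B total = 3 + 6 = 9
Critical path = longest path = max(15, 9) = 15

15


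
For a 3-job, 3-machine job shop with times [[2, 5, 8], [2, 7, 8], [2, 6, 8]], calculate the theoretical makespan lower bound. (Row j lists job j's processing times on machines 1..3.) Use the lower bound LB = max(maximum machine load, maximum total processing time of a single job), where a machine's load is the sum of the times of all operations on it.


Machine loads:
  Machine 1: 2 + 2 + 2 = 6
  Machine 2: 5 + 7 + 6 = 18
  Machine 3: 8 + 8 + 8 = 24
Max machine load = 24
Job totals:
  Job 1: 15
  Job 2: 17
  Job 3: 16
Max job total = 17
Lower bound = max(24, 17) = 24

24


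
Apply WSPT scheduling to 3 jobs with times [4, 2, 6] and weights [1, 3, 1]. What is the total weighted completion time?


Compute p/w ratios and sort ascending (WSPT): [(2, 3), (4, 1), (6, 1)]
Compute weighted completion times:
  Job (p=2,w=3): C=2, w*C=3*2=6
  Job (p=4,w=1): C=6, w*C=1*6=6
  Job (p=6,w=1): C=12, w*C=1*12=12
Total weighted completion time = 24

24


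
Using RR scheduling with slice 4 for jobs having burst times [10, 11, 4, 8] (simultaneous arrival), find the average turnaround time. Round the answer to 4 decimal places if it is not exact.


Time quantum = 4
Execution trace:
  J1 runs 4 units, time = 4
  J2 runs 4 units, time = 8
  J3 runs 4 units, time = 12
  J4 runs 4 units, time = 16
  J1 runs 4 units, time = 20
  J2 runs 4 units, time = 24
  J4 runs 4 units, time = 28
  J1 runs 2 units, time = 30
  J2 runs 3 units, time = 33
Finish times: [30, 33, 12, 28]
Average turnaround = 103/4 = 25.75

25.75


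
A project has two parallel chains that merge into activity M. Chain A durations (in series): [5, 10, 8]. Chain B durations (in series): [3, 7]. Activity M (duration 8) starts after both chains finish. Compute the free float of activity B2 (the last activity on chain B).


ES(B2) = sum of predecessors on chain B = 3
EF(B2) = ES + duration = 3 + 7 = 10
Successor of B2 is M. ES(M) = max(sum(A), sum(B)) = max(23, 10) = 23
Free float = ES(successor) - EF(current) = 23 - 10 = 13

13
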